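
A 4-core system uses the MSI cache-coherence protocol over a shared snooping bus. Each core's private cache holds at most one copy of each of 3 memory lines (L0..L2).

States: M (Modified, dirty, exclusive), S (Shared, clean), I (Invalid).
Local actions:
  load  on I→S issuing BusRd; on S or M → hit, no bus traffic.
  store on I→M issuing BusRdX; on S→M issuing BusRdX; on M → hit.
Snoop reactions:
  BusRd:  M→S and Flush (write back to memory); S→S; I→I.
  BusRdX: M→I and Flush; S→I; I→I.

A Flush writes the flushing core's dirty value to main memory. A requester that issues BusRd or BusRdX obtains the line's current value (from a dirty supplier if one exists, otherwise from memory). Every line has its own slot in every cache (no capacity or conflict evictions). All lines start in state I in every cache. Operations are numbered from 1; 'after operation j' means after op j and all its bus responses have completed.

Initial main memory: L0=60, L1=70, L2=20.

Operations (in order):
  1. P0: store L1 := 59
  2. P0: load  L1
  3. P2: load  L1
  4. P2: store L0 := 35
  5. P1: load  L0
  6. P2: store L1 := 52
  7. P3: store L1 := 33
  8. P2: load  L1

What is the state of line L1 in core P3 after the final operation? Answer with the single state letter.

state = S

[1] P0: store L1 := 59 | P0:M(59), P1:I, P2:I, P3:I | bus: BusRdX
[2] P0: load  L1 | P0:M(59), P1:I, P2:I, P3:I | bus: none
[3] P2: load  L1 | P0:S(59), P1:I, P2:S(59), P3:I | bus: BusRd,Flush
[4] P2: store L0 := 35 | P0:I, P1:I, P2:M(35), P3:I | bus: BusRdX
[5] P1: load  L0 | P0:I, P1:S(35), P2:S(35), P3:I | bus: BusRd,Flush
[6] P2: store L1 := 52 | P0:I, P1:I, P2:M(52), P3:I | bus: BusRdX
[7] P3: store L1 := 33 | P0:I, P1:I, P2:I, P3:M(33) | bus: BusRdX,Flush
[8] P2: load  L1 | P0:I, P1:I, P2:S(33), P3:S(33) | bus: BusRd,Flush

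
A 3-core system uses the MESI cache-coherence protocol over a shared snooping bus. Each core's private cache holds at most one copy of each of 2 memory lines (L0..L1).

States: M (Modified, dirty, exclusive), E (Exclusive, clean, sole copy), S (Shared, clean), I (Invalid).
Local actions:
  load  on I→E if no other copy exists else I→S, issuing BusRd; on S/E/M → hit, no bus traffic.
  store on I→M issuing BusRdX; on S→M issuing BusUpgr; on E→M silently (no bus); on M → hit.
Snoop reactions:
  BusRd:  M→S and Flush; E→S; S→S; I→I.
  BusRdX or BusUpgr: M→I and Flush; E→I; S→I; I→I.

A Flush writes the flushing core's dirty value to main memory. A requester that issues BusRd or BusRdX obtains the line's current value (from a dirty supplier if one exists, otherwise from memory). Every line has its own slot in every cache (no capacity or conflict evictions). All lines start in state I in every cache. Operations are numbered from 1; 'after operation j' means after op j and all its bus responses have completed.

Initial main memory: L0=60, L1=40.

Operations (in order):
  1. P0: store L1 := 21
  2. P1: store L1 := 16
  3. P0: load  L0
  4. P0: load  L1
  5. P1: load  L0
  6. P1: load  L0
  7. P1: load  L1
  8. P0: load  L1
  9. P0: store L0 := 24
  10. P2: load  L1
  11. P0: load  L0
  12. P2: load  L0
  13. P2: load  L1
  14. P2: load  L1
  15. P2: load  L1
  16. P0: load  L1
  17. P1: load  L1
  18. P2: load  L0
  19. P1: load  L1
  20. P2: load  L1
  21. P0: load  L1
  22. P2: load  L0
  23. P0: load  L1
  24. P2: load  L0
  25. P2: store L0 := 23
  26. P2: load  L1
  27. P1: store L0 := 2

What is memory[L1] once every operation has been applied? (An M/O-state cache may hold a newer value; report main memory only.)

memory[L1] = 16

[1] P0: store L1 := 21 | P0:M(21), P1:I, P2:I | bus: BusRdX
[2] P1: store L1 := 16 | P0:I, P1:M(16), P2:I | bus: BusRdX,Flush
[3] P0: load  L0 | P0:E(60), P1:I, P2:I | bus: BusRd
[4] P0: load  L1 | P0:S(16), P1:S(16), P2:I | bus: BusRd,Flush
[5] P1: load  L0 | P0:S(60), P1:S(60), P2:I | bus: BusRd
[6] P1: load  L0 | P0:S(60), P1:S(60), P2:I | bus: none
[7] P1: load  L1 | P0:S(16), P1:S(16), P2:I | bus: none
[8] P0: load  L1 | P0:S(16), P1:S(16), P2:I | bus: none
[9] P0: store L0 := 24 | P0:M(24), P1:I, P2:I | bus: BusUpgr
[10] P2: load  L1 | P0:S(16), P1:S(16), P2:S(16) | bus: BusRd
[11] P0: load  L0 | P0:M(24), P1:I, P2:I | bus: none
[12] P2: load  L0 | P0:S(24), P1:I, P2:S(24) | bus: BusRd,Flush
[13] P2: load  L1 | P0:S(16), P1:S(16), P2:S(16) | bus: none
[14] P2: load  L1 | P0:S(16), P1:S(16), P2:S(16) | bus: none
[15] P2: load  L1 | P0:S(16), P1:S(16), P2:S(16) | bus: none
[16] P0: load  L1 | P0:S(16), P1:S(16), P2:S(16) | bus: none
[17] P1: load  L1 | P0:S(16), P1:S(16), P2:S(16) | bus: none
[18] P2: load  L0 | P0:S(24), P1:I, P2:S(24) | bus: none
[19] P1: load  L1 | P0:S(16), P1:S(16), P2:S(16) | bus: none
[20] P2: load  L1 | P0:S(16), P1:S(16), P2:S(16) | bus: none
[21] P0: load  L1 | P0:S(16), P1:S(16), P2:S(16) | bus: none
[22] P2: load  L0 | P0:S(24), P1:I, P2:S(24) | bus: none
[23] P0: load  L1 | P0:S(16), P1:S(16), P2:S(16) | bus: none
[24] P2: load  L0 | P0:S(24), P1:I, P2:S(24) | bus: none
[25] P2: store L0 := 23 | P0:I, P1:I, P2:M(23) | bus: BusUpgr
[26] P2: load  L1 | P0:S(16), P1:S(16), P2:S(16) | bus: none
[27] P1: store L0 := 2 | P0:I, P1:M(2), P2:I | bus: BusRdX,Flush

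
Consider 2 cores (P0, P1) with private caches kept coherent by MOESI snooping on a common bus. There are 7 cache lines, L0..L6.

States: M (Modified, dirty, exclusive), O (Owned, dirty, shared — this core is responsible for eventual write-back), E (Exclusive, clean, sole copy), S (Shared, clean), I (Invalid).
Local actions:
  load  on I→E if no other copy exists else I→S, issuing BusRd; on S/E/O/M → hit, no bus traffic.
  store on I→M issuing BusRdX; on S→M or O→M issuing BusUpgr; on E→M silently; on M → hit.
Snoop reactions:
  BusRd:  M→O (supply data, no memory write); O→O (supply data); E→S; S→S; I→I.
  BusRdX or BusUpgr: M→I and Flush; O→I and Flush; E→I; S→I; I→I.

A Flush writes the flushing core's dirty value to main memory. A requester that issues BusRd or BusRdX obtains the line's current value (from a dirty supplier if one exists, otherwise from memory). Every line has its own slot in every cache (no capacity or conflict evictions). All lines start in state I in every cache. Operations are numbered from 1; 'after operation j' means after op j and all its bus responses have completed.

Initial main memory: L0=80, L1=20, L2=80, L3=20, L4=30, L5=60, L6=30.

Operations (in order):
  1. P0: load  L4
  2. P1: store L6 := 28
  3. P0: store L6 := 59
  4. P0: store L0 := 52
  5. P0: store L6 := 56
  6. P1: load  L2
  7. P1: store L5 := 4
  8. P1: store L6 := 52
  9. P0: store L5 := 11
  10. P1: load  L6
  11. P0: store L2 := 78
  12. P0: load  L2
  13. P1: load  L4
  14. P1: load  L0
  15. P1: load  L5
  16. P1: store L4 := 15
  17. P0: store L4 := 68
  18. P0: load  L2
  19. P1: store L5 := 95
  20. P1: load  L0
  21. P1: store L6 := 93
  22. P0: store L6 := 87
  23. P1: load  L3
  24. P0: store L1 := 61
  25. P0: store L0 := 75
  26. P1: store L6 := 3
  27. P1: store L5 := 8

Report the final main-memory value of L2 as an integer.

memory[L2] = 80

step 1: P0: load  L4  ⟶  EI  (L4)  txn=BusRd  M[L4]=30
step 2: P1: store L6 := 28  ⟶  IM  (L6)  txn=BusRdX  M[L6]=30
step 3: P0: store L6 := 59  ⟶  MI  (L6)  txn=BusRdX+Flush  M[L6]=28
step 4: P0: store L0 := 52  ⟶  MI  (L0)  txn=BusRdX  M[L0]=80
step 5: P0: store L6 := 56  ⟶  MI  (L6)  txn=∅  M[L6]=28
step 6: P1: load  L2  ⟶  IE  (L2)  txn=BusRd  M[L2]=80
step 7: P1: store L5 := 4  ⟶  IM  (L5)  txn=BusRdX  M[L5]=60
step 8: P1: store L6 := 52  ⟶  IM  (L6)  txn=BusRdX+Flush  M[L6]=56
step 9: P0: store L5 := 11  ⟶  MI  (L5)  txn=BusRdX+Flush  M[L5]=4
step 10: P1: load  L6  ⟶  IM  (L6)  txn=∅  M[L6]=56
step 11: P0: store L2 := 78  ⟶  MI  (L2)  txn=BusRdX  M[L2]=80
step 12: P0: load  L2  ⟶  MI  (L2)  txn=∅  M[L2]=80
step 13: P1: load  L4  ⟶  SS  (L4)  txn=BusRd  M[L4]=30
step 14: P1: load  L0  ⟶  OS  (L0)  txn=BusRd  M[L0]=80
step 15: P1: load  L5  ⟶  OS  (L5)  txn=BusRd  M[L5]=4
step 16: P1: store L4 := 15  ⟶  IM  (L4)  txn=BusUpgr  M[L4]=30
step 17: P0: store L4 := 68  ⟶  MI  (L4)  txn=BusRdX+Flush  M[L4]=15
step 18: P0: load  L2  ⟶  MI  (L2)  txn=∅  M[L2]=80
step 19: P1: store L5 := 95  ⟶  IM  (L5)  txn=BusUpgr+Flush  M[L5]=11
step 20: P1: load  L0  ⟶  OS  (L0)  txn=∅  M[L0]=80
step 21: P1: store L6 := 93  ⟶  IM  (L6)  txn=∅  M[L6]=56
step 22: P0: store L6 := 87  ⟶  MI  (L6)  txn=BusRdX+Flush  M[L6]=93
step 23: P1: load  L3  ⟶  IE  (L3)  txn=BusRd  M[L3]=20
step 24: P0: store L1 := 61  ⟶  MI  (L1)  txn=BusRdX  M[L1]=20
step 25: P0: store L0 := 75  ⟶  MI  (L0)  txn=BusUpgr  M[L0]=80
step 26: P1: store L6 := 3  ⟶  IM  (L6)  txn=BusRdX+Flush  M[L6]=87
step 27: P1: store L5 := 8  ⟶  IM  (L5)  txn=∅  M[L5]=11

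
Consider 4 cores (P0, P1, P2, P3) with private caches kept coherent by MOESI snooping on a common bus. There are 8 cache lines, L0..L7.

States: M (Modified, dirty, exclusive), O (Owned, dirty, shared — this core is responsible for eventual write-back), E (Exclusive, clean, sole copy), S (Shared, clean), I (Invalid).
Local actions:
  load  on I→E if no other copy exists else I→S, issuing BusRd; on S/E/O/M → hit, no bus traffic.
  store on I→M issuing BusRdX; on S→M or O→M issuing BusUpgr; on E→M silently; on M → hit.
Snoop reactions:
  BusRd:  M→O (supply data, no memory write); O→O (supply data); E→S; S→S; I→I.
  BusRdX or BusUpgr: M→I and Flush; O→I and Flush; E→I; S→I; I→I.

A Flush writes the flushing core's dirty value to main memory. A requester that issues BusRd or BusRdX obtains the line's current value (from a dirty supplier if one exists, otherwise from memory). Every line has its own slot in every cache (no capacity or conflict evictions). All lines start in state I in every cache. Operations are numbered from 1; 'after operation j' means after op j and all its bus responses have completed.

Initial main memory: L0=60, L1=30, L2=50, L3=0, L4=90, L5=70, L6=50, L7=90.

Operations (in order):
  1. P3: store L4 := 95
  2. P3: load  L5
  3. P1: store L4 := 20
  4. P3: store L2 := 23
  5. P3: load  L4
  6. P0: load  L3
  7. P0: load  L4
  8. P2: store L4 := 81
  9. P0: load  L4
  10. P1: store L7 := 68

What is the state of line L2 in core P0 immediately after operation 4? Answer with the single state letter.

state = I

[1] P3: store L4 := 95 | P0:I, P1:I, P2:I, P3:M(95) | bus: BusRdX
[2] P3: load  L5 | P0:I, P1:I, P2:I, P3:E(70) | bus: BusRd
[3] P1: store L4 := 20 | P0:I, P1:M(20), P2:I, P3:I | bus: BusRdX,Flush
[4] P3: store L2 := 23 | P0:I, P1:I, P2:I, P3:M(23) | bus: BusRdX
[5] P3: load  L4 | P0:I, P1:O(20), P2:I, P3:S(20) | bus: BusRd
[6] P0: load  L3 | P0:E(0), P1:I, P2:I, P3:I | bus: BusRd
[7] P0: load  L4 | P0:S(20), P1:O(20), P2:I, P3:S(20) | bus: BusRd
[8] P2: store L4 := 81 | P0:I, P1:I, P2:M(81), P3:I | bus: BusRdX,Flush
[9] P0: load  L4 | P0:S(81), P1:I, P2:O(81), P3:I | bus: BusRd
[10] P1: store L7 := 68 | P0:I, P1:M(68), P2:I, P3:I | bus: BusRdX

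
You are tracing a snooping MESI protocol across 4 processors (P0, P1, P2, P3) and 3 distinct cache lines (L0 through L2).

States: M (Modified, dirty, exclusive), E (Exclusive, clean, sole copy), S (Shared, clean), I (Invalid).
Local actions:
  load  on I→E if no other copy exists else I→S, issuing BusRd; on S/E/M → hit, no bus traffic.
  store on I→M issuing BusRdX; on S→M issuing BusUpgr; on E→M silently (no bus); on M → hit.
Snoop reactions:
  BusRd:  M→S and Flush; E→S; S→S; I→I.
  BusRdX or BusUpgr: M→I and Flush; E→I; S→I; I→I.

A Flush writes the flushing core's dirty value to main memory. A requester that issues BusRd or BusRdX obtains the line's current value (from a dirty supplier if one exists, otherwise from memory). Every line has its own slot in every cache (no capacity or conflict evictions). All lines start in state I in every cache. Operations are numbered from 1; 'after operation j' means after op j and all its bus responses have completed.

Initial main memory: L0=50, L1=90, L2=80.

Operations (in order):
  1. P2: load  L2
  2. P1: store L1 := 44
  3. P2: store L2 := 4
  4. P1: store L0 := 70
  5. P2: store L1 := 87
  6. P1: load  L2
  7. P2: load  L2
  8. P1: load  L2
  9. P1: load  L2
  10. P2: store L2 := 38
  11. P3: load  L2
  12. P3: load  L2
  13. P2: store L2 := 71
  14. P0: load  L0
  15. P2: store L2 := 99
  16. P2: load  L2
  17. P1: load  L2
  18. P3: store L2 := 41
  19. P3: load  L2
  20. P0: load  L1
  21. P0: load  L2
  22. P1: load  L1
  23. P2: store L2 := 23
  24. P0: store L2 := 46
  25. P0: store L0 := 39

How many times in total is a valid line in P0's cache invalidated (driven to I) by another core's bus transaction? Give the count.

1. P2: load  L2  bus=[BusRd]  L2: P0=I P1=I P2=E P3=I  mem[L2]=80
2. P1: store L1 := 44  bus=[BusRdX]  L1: P0=I P1=M P2=I P3=I  mem[L1]=90
3. P2: store L2 := 4  bus=[-]  L2: P0=I P1=I P2=M P3=I  mem[L2]=80
4. P1: store L0 := 70  bus=[BusRdX]  L0: P0=I P1=M P2=I P3=I  mem[L0]=50
5. P2: store L1 := 87  bus=[BusRdX,Flush]  L1: P0=I P1=I P2=M P3=I  mem[L1]=44
6. P1: load  L2  bus=[BusRd,Flush]  L2: P0=I P1=S P2=S P3=I  mem[L2]=4
7. P2: load  L2  bus=[-]  L2: P0=I P1=S P2=S P3=I  mem[L2]=4
8. P1: load  L2  bus=[-]  L2: P0=I P1=S P2=S P3=I  mem[L2]=4
9. P1: load  L2  bus=[-]  L2: P0=I P1=S P2=S P3=I  mem[L2]=4
10. P2: store L2 := 38  bus=[BusUpgr]  L2: P0=I P1=I P2=M P3=I  mem[L2]=4
11. P3: load  L2  bus=[BusRd,Flush]  L2: P0=I P1=I P2=S P3=S  mem[L2]=38
12. P3: load  L2  bus=[-]  L2: P0=I P1=I P2=S P3=S  mem[L2]=38
13. P2: store L2 := 71  bus=[BusUpgr]  L2: P0=I P1=I P2=M P3=I  mem[L2]=38
14. P0: load  L0  bus=[BusRd,Flush]  L0: P0=S P1=S P2=I P3=I  mem[L0]=70
15. P2: store L2 := 99  bus=[-]  L2: P0=I P1=I P2=M P3=I  mem[L2]=38
16. P2: load  L2  bus=[-]  L2: P0=I P1=I P2=M P3=I  mem[L2]=38
17. P1: load  L2  bus=[BusRd,Flush]  L2: P0=I P1=S P2=S P3=I  mem[L2]=99
18. P3: store L2 := 41  bus=[BusRdX]  L2: P0=I P1=I P2=I P3=M  mem[L2]=99
19. P3: load  L2  bus=[-]  L2: P0=I P1=I P2=I P3=M  mem[L2]=99
20. P0: load  L1  bus=[BusRd,Flush]  L1: P0=S P1=I P2=S P3=I  mem[L1]=87
21. P0: load  L2  bus=[BusRd,Flush]  L2: P0=S P1=I P2=I P3=S  mem[L2]=41
22. P1: load  L1  bus=[BusRd]  L1: P0=S P1=S P2=S P3=I  mem[L1]=87
23. P2: store L2 := 23  bus=[BusRdX]  L2: P0=I P1=I P2=M P3=I  mem[L2]=41
24. P0: store L2 := 46  bus=[BusRdX,Flush]  L2: P0=M P1=I P2=I P3=I  mem[L2]=23
25. P0: store L0 := 39  bus=[BusUpgr]  L0: P0=M P1=I P2=I P3=I  mem[L0]=70

invalidations = 1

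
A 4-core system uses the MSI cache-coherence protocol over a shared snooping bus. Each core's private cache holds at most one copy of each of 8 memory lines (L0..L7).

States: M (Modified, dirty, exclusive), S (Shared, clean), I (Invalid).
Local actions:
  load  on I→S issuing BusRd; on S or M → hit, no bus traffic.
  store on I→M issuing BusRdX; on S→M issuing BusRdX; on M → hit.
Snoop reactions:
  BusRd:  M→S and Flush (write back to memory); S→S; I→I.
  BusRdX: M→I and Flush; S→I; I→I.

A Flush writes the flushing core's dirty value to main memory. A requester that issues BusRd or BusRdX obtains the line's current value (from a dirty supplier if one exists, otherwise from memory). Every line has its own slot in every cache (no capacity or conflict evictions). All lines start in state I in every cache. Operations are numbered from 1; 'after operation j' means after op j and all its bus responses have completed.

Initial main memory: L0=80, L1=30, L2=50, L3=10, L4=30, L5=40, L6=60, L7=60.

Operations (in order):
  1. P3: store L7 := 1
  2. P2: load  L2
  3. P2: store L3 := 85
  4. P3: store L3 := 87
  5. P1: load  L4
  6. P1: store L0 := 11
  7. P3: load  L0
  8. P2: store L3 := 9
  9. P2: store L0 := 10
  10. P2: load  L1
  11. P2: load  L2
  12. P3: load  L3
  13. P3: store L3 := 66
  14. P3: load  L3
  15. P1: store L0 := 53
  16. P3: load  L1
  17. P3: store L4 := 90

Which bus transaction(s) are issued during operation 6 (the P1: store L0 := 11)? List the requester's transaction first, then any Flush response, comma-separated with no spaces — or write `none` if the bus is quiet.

[1] P3: store L7 := 1 | P0:I, P1:I, P2:I, P3:M(1) | bus: BusRdX
[2] P2: load  L2 | P0:I, P1:I, P2:S(50), P3:I | bus: BusRd
[3] P2: store L3 := 85 | P0:I, P1:I, P2:M(85), P3:I | bus: BusRdX
[4] P3: store L3 := 87 | P0:I, P1:I, P2:I, P3:M(87) | bus: BusRdX,Flush
[5] P1: load  L4 | P0:I, P1:S(30), P2:I, P3:I | bus: BusRd
[6] P1: store L0 := 11 | P0:I, P1:M(11), P2:I, P3:I | bus: BusRdX
[7] P3: load  L0 | P0:I, P1:S(11), P2:I, P3:S(11) | bus: BusRd,Flush
[8] P2: store L3 := 9 | P0:I, P1:I, P2:M(9), P3:I | bus: BusRdX,Flush
[9] P2: store L0 := 10 | P0:I, P1:I, P2:M(10), P3:I | bus: BusRdX
[10] P2: load  L1 | P0:I, P1:I, P2:S(30), P3:I | bus: BusRd
[11] P2: load  L2 | P0:I, P1:I, P2:S(50), P3:I | bus: none
[12] P3: load  L3 | P0:I, P1:I, P2:S(9), P3:S(9) | bus: BusRd,Flush
[13] P3: store L3 := 66 | P0:I, P1:I, P2:I, P3:M(66) | bus: BusRdX
[14] P3: load  L3 | P0:I, P1:I, P2:I, P3:M(66) | bus: none
[15] P1: store L0 := 53 | P0:I, P1:M(53), P2:I, P3:I | bus: BusRdX,Flush
[16] P3: load  L1 | P0:I, P1:I, P2:S(30), P3:S(30) | bus: BusRd
[17] P3: store L4 := 90 | P0:I, P1:I, P2:I, P3:M(90) | bus: BusRdX

bus = BusRdX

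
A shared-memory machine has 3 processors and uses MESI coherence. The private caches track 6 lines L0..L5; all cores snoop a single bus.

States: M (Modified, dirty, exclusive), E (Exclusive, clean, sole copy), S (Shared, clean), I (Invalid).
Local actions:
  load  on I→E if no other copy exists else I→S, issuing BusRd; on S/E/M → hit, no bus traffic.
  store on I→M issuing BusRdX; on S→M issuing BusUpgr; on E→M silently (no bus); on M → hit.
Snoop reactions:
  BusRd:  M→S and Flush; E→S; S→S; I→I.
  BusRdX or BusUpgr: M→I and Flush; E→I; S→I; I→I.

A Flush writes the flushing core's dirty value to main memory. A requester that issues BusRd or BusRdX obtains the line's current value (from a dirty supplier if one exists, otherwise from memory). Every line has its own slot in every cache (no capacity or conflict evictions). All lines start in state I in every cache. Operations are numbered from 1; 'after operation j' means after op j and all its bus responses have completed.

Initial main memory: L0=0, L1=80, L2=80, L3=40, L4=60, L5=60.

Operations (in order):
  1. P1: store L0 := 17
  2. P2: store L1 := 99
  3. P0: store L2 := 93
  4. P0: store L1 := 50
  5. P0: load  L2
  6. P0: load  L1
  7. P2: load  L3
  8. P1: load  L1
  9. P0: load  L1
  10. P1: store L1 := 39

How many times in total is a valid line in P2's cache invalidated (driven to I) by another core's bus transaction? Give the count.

  op1 P1: store L0 := 17 → I/M/I on L0; bus BusRdX; mem=0
  op2 P2: store L1 := 99 → I/I/M on L1; bus BusRdX; mem=80
  op3 P0: store L2 := 93 → M/I/I on L2; bus BusRdX; mem=80
  op4 P0: store L1 := 50 → M/I/I on L1; bus BusRdX Flush; mem=99
  op5 P0: load  L2 → M/I/I on L2; bus (none); mem=80
  op6 P0: load  L1 → M/I/I on L1; bus (none); mem=99
  op7 P2: load  L3 → I/I/E on L3; bus BusRd; mem=40
  op8 P1: load  L1 → S/S/I on L1; bus BusRd Flush; mem=50
  op9 P0: load  L1 → S/S/I on L1; bus (none); mem=50
  op10 P1: store L1 := 39 → I/M/I on L1; bus BusUpgr; mem=50

invalidations = 1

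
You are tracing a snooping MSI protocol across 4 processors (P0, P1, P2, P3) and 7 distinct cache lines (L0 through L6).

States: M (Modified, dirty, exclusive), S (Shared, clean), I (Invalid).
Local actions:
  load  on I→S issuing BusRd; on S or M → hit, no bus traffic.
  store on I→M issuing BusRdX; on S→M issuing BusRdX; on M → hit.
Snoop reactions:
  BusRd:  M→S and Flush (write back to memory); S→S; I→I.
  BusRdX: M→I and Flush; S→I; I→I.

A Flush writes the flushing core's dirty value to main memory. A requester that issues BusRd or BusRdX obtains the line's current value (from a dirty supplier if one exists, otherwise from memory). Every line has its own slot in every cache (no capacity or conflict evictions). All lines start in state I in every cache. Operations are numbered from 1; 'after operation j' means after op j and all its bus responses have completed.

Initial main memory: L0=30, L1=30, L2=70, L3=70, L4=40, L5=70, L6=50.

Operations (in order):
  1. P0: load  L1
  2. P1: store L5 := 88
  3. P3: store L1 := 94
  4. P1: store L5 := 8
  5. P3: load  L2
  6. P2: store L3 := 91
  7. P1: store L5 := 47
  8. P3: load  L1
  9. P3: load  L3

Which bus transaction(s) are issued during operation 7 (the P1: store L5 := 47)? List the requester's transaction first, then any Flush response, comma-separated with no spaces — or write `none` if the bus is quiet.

1. P0: load  L1  bus=[BusRd]  L1: P0=S P1=I P2=I P3=I  mem[L1]=30
2. P1: store L5 := 88  bus=[BusRdX]  L5: P0=I P1=M P2=I P3=I  mem[L5]=70
3. P3: store L1 := 94  bus=[BusRdX]  L1: P0=I P1=I P2=I P3=M  mem[L1]=30
4. P1: store L5 := 8  bus=[-]  L5: P0=I P1=M P2=I P3=I  mem[L5]=70
5. P3: load  L2  bus=[BusRd]  L2: P0=I P1=I P2=I P3=S  mem[L2]=70
6. P2: store L3 := 91  bus=[BusRdX]  L3: P0=I P1=I P2=M P3=I  mem[L3]=70
7. P1: store L5 := 47  bus=[-]  L5: P0=I P1=M P2=I P3=I  mem[L5]=70
8. P3: load  L1  bus=[-]  L1: P0=I P1=I P2=I P3=M  mem[L1]=30
9. P3: load  L3  bus=[BusRd,Flush]  L3: P0=I P1=I P2=S P3=S  mem[L3]=91

bus = none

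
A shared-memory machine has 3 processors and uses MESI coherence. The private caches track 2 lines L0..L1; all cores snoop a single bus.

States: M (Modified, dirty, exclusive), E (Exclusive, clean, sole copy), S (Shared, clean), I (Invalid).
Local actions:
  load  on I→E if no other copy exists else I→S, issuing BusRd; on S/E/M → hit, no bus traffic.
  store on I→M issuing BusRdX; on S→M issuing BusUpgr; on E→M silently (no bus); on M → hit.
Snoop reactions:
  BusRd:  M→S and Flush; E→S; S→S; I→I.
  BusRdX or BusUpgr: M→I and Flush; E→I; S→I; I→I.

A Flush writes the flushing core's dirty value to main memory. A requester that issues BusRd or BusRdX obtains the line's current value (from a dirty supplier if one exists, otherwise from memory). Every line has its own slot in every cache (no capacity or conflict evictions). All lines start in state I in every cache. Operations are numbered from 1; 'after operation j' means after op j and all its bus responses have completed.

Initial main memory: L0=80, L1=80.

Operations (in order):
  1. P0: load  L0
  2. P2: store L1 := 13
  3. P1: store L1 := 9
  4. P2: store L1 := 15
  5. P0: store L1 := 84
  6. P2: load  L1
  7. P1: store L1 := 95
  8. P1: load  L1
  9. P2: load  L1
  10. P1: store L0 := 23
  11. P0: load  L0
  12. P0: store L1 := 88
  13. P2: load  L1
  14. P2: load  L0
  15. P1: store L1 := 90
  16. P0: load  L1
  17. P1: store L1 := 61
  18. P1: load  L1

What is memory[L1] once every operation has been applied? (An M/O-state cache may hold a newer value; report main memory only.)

memory[L1] = 90

  op1 P0: load  L0 → E/I/I on L0; bus BusRd; mem=80
  op2 P2: store L1 := 13 → I/I/M on L1; bus BusRdX; mem=80
  op3 P1: store L1 := 9 → I/M/I on L1; bus BusRdX Flush; mem=13
  op4 P2: store L1 := 15 → I/I/M on L1; bus BusRdX Flush; mem=9
  op5 P0: store L1 := 84 → M/I/I on L1; bus BusRdX Flush; mem=15
  op6 P2: load  L1 → S/I/S on L1; bus BusRd Flush; mem=84
  op7 P1: store L1 := 95 → I/M/I on L1; bus BusRdX; mem=84
  op8 P1: load  L1 → I/M/I on L1; bus (none); mem=84
  op9 P2: load  L1 → I/S/S on L1; bus BusRd Flush; mem=95
  op10 P1: store L0 := 23 → I/M/I on L0; bus BusRdX; mem=80
  op11 P0: load  L0 → S/S/I on L0; bus BusRd Flush; mem=23
  op12 P0: store L1 := 88 → M/I/I on L1; bus BusRdX; mem=95
  op13 P2: load  L1 → S/I/S on L1; bus BusRd Flush; mem=88
  op14 P2: load  L0 → S/S/S on L0; bus BusRd; mem=23
  op15 P1: store L1 := 90 → I/M/I on L1; bus BusRdX; mem=88
  op16 P0: load  L1 → S/S/I on L1; bus BusRd Flush; mem=90
  op17 P1: store L1 := 61 → I/M/I on L1; bus BusUpgr; mem=90
  op18 P1: load  L1 → I/M/I on L1; bus (none); mem=90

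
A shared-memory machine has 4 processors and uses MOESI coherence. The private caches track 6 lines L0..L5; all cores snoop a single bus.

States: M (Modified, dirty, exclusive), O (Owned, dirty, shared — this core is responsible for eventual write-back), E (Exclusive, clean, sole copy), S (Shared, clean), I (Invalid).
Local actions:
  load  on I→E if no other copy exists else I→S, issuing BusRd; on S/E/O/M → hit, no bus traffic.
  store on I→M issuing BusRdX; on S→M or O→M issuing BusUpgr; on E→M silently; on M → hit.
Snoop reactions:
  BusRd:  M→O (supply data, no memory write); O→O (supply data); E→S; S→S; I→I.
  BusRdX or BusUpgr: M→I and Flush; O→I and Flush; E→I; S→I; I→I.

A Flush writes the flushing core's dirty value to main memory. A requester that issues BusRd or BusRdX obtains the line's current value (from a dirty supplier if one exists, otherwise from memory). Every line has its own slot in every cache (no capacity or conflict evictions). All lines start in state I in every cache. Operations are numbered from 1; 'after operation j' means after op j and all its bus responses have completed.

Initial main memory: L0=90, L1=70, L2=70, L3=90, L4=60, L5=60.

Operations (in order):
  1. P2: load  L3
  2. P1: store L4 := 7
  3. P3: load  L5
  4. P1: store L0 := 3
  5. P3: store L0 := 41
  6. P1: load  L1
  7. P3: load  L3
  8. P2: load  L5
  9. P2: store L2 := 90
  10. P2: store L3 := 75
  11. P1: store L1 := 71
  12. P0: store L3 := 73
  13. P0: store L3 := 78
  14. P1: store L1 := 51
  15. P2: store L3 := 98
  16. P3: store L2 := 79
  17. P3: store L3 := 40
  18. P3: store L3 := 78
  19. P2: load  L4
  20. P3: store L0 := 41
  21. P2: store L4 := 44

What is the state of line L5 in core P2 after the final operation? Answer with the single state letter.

step 1: P2: load  L3  ⟶  IIEI  (L3)  txn=BusRd  M[L3]=90
step 2: P1: store L4 := 7  ⟶  IMII  (L4)  txn=BusRdX  M[L4]=60
step 3: P3: load  L5  ⟶  IIIE  (L5)  txn=BusRd  M[L5]=60
step 4: P1: store L0 := 3  ⟶  IMII  (L0)  txn=BusRdX  M[L0]=90
step 5: P3: store L0 := 41  ⟶  IIIM  (L0)  txn=BusRdX+Flush  M[L0]=3
step 6: P1: load  L1  ⟶  IEII  (L1)  txn=BusRd  M[L1]=70
step 7: P3: load  L3  ⟶  IISS  (L3)  txn=BusRd  M[L3]=90
step 8: P2: load  L5  ⟶  IISS  (L5)  txn=BusRd  M[L5]=60
step 9: P2: store L2 := 90  ⟶  IIMI  (L2)  txn=BusRdX  M[L2]=70
step 10: P2: store L3 := 75  ⟶  IIMI  (L3)  txn=BusUpgr  M[L3]=90
step 11: P1: store L1 := 71  ⟶  IMII  (L1)  txn=∅  M[L1]=70
step 12: P0: store L3 := 73  ⟶  MIII  (L3)  txn=BusRdX+Flush  M[L3]=75
step 13: P0: store L3 := 78  ⟶  MIII  (L3)  txn=∅  M[L3]=75
step 14: P1: store L1 := 51  ⟶  IMII  (L1)  txn=∅  M[L1]=70
step 15: P2: store L3 := 98  ⟶  IIMI  (L3)  txn=BusRdX+Flush  M[L3]=78
step 16: P3: store L2 := 79  ⟶  IIIM  (L2)  txn=BusRdX+Flush  M[L2]=90
step 17: P3: store L3 := 40  ⟶  IIIM  (L3)  txn=BusRdX+Flush  M[L3]=98
step 18: P3: store L3 := 78  ⟶  IIIM  (L3)  txn=∅  M[L3]=98
step 19: P2: load  L4  ⟶  IOSI  (L4)  txn=BusRd  M[L4]=60
step 20: P3: store L0 := 41  ⟶  IIIM  (L0)  txn=∅  M[L0]=3
step 21: P2: store L4 := 44  ⟶  IIMI  (L4)  txn=BusUpgr+Flush  M[L4]=7

state = S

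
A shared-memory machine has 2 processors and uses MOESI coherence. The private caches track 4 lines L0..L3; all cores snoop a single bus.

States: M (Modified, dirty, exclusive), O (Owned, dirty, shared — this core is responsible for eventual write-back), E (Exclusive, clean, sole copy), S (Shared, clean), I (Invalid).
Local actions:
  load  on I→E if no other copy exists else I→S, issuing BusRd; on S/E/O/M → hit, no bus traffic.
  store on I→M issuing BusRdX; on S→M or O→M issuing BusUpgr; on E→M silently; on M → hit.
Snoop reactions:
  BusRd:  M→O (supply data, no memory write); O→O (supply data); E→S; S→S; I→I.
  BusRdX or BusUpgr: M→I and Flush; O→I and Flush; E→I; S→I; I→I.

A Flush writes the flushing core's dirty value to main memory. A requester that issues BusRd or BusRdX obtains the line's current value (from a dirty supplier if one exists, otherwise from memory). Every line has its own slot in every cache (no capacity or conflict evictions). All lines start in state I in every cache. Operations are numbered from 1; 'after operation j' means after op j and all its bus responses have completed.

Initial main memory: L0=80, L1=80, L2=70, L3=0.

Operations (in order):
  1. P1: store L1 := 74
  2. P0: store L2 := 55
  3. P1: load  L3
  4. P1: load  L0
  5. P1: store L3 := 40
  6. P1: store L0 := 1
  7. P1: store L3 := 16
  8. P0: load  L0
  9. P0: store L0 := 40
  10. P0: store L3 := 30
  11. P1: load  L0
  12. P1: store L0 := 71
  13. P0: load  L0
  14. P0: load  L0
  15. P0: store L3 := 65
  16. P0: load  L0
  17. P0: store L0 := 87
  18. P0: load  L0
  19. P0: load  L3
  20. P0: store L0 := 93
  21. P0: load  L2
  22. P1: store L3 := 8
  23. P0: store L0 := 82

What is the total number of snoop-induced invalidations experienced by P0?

  op1 P1: store L1 := 74 → I/M on L1; bus BusRdX; mem=80
  op2 P0: store L2 := 55 → M/I on L2; bus BusRdX; mem=70
  op3 P1: load  L3 → I/E on L3; bus BusRd; mem=0
  op4 P1: load  L0 → I/E on L0; bus BusRd; mem=80
  op5 P1: store L3 := 40 → I/M on L3; bus (none); mem=0
  op6 P1: store L0 := 1 → I/M on L0; bus (none); mem=80
  op7 P1: store L3 := 16 → I/M on L3; bus (none); mem=0
  op8 P0: load  L0 → S/O on L0; bus BusRd; mem=80
  op9 P0: store L0 := 40 → M/I on L0; bus BusUpgr Flush; mem=1
  op10 P0: store L3 := 30 → M/I on L3; bus BusRdX Flush; mem=16
  op11 P1: load  L0 → O/S on L0; bus BusRd; mem=1
  op12 P1: store L0 := 71 → I/M on L0; bus BusUpgr Flush; mem=40
  op13 P0: load  L0 → S/O on L0; bus BusRd; mem=40
  op14 P0: load  L0 → S/O on L0; bus (none); mem=40
  op15 P0: store L3 := 65 → M/I on L3; bus (none); mem=16
  op16 P0: load  L0 → S/O on L0; bus (none); mem=40
  op17 P0: store L0 := 87 → M/I on L0; bus BusUpgr Flush; mem=71
  op18 P0: load  L0 → M/I on L0; bus (none); mem=71
  op19 P0: load  L3 → M/I on L3; bus (none); mem=16
  op20 P0: store L0 := 93 → M/I on L0; bus (none); mem=71
  op21 P0: load  L2 → M/I on L2; bus (none); mem=70
  op22 P1: store L3 := 8 → I/M on L3; bus BusRdX Flush; mem=65
  op23 P0: store L0 := 82 → M/I on L0; bus (none); mem=71

invalidations = 2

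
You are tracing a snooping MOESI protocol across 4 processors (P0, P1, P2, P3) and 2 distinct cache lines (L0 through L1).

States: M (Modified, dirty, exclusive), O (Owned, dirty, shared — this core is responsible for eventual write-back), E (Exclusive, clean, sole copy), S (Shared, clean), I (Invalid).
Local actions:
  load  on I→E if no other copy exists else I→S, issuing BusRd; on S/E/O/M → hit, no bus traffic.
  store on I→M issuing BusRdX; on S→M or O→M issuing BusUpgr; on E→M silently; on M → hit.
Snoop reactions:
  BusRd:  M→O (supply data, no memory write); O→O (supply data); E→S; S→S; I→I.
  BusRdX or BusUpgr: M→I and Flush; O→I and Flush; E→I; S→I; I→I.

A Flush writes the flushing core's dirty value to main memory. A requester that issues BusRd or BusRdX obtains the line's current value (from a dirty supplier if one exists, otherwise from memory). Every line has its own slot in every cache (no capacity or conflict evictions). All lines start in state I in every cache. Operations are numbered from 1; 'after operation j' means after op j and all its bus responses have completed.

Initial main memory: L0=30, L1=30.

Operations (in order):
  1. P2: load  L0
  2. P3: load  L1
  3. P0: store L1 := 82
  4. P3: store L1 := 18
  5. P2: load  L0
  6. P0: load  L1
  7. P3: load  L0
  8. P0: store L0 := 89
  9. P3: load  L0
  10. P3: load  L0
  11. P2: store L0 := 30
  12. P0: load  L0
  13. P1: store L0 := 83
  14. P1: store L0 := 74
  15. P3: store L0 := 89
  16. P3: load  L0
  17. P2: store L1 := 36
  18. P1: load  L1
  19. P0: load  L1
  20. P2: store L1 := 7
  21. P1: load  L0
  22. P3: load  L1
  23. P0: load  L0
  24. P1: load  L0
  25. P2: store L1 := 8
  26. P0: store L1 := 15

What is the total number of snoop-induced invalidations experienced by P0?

  op1 P2: load  L0 → I/I/E/I on L0; bus BusRd; mem=30
  op2 P3: load  L1 → I/I/I/E on L1; bus BusRd; mem=30
  op3 P0: store L1 := 82 → M/I/I/I on L1; bus BusRdX; mem=30
  op4 P3: store L1 := 18 → I/I/I/M on L1; bus BusRdX Flush; mem=82
  op5 P2: load  L0 → I/I/E/I on L0; bus (none); mem=30
  op6 P0: load  L1 → S/I/I/O on L1; bus BusRd; mem=82
  op7 P3: load  L0 → I/I/S/S on L0; bus BusRd; mem=30
  op8 P0: store L0 := 89 → M/I/I/I on L0; bus BusRdX; mem=30
  op9 P3: load  L0 → O/I/I/S on L0; bus BusRd; mem=30
  op10 P3: load  L0 → O/I/I/S on L0; bus (none); mem=30
  op11 P2: store L0 := 30 → I/I/M/I on L0; bus BusRdX Flush; mem=89
  op12 P0: load  L0 → S/I/O/I on L0; bus BusRd; mem=89
  op13 P1: store L0 := 83 → I/M/I/I on L0; bus BusRdX Flush; mem=30
  op14 P1: store L0 := 74 → I/M/I/I on L0; bus (none); mem=30
  op15 P3: store L0 := 89 → I/I/I/M on L0; bus BusRdX Flush; mem=74
  op16 P3: load  L0 → I/I/I/M on L0; bus (none); mem=74
  op17 P2: store L1 := 36 → I/I/M/I on L1; bus BusRdX Flush; mem=18
  op18 P1: load  L1 → I/S/O/I on L1; bus BusRd; mem=18
  op19 P0: load  L1 → S/S/O/I on L1; bus BusRd; mem=18
  op20 P2: store L1 := 7 → I/I/M/I on L1; bus BusUpgr; mem=18
  op21 P1: load  L0 → I/S/I/O on L0; bus BusRd; mem=74
  op22 P3: load  L1 → I/I/O/S on L1; bus BusRd; mem=18
  op23 P0: load  L0 → S/S/I/O on L0; bus BusRd; mem=74
  op24 P1: load  L0 → S/S/I/O on L0; bus (none); mem=74
  op25 P2: store L1 := 8 → I/I/M/I on L1; bus BusUpgr; mem=18
  op26 P0: store L1 := 15 → M/I/I/I on L1; bus BusRdX Flush; mem=8

invalidations = 5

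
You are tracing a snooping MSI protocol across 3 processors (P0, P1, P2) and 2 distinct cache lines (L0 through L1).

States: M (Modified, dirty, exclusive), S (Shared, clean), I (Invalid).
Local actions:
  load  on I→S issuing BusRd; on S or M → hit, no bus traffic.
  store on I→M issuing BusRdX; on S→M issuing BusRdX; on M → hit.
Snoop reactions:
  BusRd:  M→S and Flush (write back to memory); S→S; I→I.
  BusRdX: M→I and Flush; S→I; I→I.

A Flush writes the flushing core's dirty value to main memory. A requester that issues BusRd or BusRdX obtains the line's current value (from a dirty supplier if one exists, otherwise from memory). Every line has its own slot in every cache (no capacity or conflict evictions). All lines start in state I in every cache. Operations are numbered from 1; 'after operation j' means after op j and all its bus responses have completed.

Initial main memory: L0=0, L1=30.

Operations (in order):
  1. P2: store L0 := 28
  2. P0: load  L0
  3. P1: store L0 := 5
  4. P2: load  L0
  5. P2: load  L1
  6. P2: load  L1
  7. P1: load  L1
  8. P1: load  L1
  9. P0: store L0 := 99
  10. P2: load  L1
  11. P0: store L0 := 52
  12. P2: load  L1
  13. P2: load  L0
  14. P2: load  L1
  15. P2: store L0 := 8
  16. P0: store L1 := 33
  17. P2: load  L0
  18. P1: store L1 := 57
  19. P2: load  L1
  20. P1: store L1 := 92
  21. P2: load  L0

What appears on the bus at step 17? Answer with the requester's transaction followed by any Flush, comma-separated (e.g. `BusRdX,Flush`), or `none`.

bus = none

[1] P2: store L0 := 28 | P0:I, P1:I, P2:M(28) | bus: BusRdX
[2] P0: load  L0 | P0:S(28), P1:I, P2:S(28) | bus: BusRd,Flush
[3] P1: store L0 := 5 | P0:I, P1:M(5), P2:I | bus: BusRdX
[4] P2: load  L0 | P0:I, P1:S(5), P2:S(5) | bus: BusRd,Flush
[5] P2: load  L1 | P0:I, P1:I, P2:S(30) | bus: BusRd
[6] P2: load  L1 | P0:I, P1:I, P2:S(30) | bus: none
[7] P1: load  L1 | P0:I, P1:S(30), P2:S(30) | bus: BusRd
[8] P1: load  L1 | P0:I, P1:S(30), P2:S(30) | bus: none
[9] P0: store L0 := 99 | P0:M(99), P1:I, P2:I | bus: BusRdX
[10] P2: load  L1 | P0:I, P1:S(30), P2:S(30) | bus: none
[11] P0: store L0 := 52 | P0:M(52), P1:I, P2:I | bus: none
[12] P2: load  L1 | P0:I, P1:S(30), P2:S(30) | bus: none
[13] P2: load  L0 | P0:S(52), P1:I, P2:S(52) | bus: BusRd,Flush
[14] P2: load  L1 | P0:I, P1:S(30), P2:S(30) | bus: none
[15] P2: store L0 := 8 | P0:I, P1:I, P2:M(8) | bus: BusRdX
[16] P0: store L1 := 33 | P0:M(33), P1:I, P2:I | bus: BusRdX
[17] P2: load  L0 | P0:I, P1:I, P2:M(8) | bus: none
[18] P1: store L1 := 57 | P0:I, P1:M(57), P2:I | bus: BusRdX,Flush
[19] P2: load  L1 | P0:I, P1:S(57), P2:S(57) | bus: BusRd,Flush
[20] P1: store L1 := 92 | P0:I, P1:M(92), P2:I | bus: BusRdX
[21] P2: load  L0 | P0:I, P1:I, P2:M(8) | bus: none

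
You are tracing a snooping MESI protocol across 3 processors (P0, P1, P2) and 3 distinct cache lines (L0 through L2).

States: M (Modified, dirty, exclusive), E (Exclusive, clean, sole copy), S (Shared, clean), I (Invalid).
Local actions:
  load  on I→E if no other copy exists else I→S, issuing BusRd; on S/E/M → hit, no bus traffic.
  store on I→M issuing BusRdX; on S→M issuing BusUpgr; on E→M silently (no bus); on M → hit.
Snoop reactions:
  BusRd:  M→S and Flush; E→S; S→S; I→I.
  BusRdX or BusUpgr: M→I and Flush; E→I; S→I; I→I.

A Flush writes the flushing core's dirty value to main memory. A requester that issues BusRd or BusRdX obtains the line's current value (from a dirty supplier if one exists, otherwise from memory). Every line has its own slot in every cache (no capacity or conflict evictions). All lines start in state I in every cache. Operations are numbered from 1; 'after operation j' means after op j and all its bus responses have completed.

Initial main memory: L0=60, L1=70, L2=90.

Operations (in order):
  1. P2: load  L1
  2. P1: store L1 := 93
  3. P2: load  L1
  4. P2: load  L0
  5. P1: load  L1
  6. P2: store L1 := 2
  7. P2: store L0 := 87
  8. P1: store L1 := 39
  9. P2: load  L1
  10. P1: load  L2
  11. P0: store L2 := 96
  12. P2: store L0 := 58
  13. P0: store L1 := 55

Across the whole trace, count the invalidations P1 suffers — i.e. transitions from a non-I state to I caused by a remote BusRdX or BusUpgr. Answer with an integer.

1. P2: load  L1  bus=[BusRd]  L1: P0=I P1=I P2=E  mem[L1]=70
2. P1: store L1 := 93  bus=[BusRdX]  L1: P0=I P1=M P2=I  mem[L1]=70
3. P2: load  L1  bus=[BusRd,Flush]  L1: P0=I P1=S P2=S  mem[L1]=93
4. P2: load  L0  bus=[BusRd]  L0: P0=I P1=I P2=E  mem[L0]=60
5. P1: load  L1  bus=[-]  L1: P0=I P1=S P2=S  mem[L1]=93
6. P2: store L1 := 2  bus=[BusUpgr]  L1: P0=I P1=I P2=M  mem[L1]=93
7. P2: store L0 := 87  bus=[-]  L0: P0=I P1=I P2=M  mem[L0]=60
8. P1: store L1 := 39  bus=[BusRdX,Flush]  L1: P0=I P1=M P2=I  mem[L1]=2
9. P2: load  L1  bus=[BusRd,Flush]  L1: P0=I P1=S P2=S  mem[L1]=39
10. P1: load  L2  bus=[BusRd]  L2: P0=I P1=E P2=I  mem[L2]=90
11. P0: store L2 := 96  bus=[BusRdX]  L2: P0=M P1=I P2=I  mem[L2]=90
12. P2: store L0 := 58  bus=[-]  L0: P0=I P1=I P2=M  mem[L0]=60
13. P0: store L1 := 55  bus=[BusRdX]  L1: P0=M P1=I P2=I  mem[L1]=39

invalidations = 3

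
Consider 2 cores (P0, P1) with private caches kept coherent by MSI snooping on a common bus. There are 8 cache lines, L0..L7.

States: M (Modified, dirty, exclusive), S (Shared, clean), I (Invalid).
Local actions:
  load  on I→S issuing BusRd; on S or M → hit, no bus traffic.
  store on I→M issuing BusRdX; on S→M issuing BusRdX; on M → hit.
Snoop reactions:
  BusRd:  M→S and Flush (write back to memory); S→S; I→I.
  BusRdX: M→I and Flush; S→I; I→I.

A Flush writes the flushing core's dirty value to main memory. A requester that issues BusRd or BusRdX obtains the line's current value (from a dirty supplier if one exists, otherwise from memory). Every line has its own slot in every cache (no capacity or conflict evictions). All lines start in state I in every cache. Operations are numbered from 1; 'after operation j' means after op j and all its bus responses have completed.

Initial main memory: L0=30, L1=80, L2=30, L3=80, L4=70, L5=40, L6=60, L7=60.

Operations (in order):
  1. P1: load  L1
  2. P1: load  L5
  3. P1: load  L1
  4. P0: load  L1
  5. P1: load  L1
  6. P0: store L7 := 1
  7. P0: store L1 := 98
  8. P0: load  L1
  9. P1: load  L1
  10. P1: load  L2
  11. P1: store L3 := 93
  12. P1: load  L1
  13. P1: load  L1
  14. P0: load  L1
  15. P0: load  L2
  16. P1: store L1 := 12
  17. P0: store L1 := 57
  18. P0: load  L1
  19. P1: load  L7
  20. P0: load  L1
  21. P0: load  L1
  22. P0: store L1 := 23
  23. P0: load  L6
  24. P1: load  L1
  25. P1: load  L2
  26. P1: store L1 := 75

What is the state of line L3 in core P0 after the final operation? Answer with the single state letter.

[1] P1: load  L1 | P0:I, P1:S(80) | bus: BusRd
[2] P1: load  L5 | P0:I, P1:S(40) | bus: BusRd
[3] P1: load  L1 | P0:I, P1:S(80) | bus: none
[4] P0: load  L1 | P0:S(80), P1:S(80) | bus: BusRd
[5] P1: load  L1 | P0:S(80), P1:S(80) | bus: none
[6] P0: store L7 := 1 | P0:M(1), P1:I | bus: BusRdX
[7] P0: store L1 := 98 | P0:M(98), P1:I | bus: BusRdX
[8] P0: load  L1 | P0:M(98), P1:I | bus: none
[9] P1: load  L1 | P0:S(98), P1:S(98) | bus: BusRd,Flush
[10] P1: load  L2 | P0:I, P1:S(30) | bus: BusRd
[11] P1: store L3 := 93 | P0:I, P1:M(93) | bus: BusRdX
[12] P1: load  L1 | P0:S(98), P1:S(98) | bus: none
[13] P1: load  L1 | P0:S(98), P1:S(98) | bus: none
[14] P0: load  L1 | P0:S(98), P1:S(98) | bus: none
[15] P0: load  L2 | P0:S(30), P1:S(30) | bus: BusRd
[16] P1: store L1 := 12 | P0:I, P1:M(12) | bus: BusRdX
[17] P0: store L1 := 57 | P0:M(57), P1:I | bus: BusRdX,Flush
[18] P0: load  L1 | P0:M(57), P1:I | bus: none
[19] P1: load  L7 | P0:S(1), P1:S(1) | bus: BusRd,Flush
[20] P0: load  L1 | P0:M(57), P1:I | bus: none
[21] P0: load  L1 | P0:M(57), P1:I | bus: none
[22] P0: store L1 := 23 | P0:M(23), P1:I | bus: none
[23] P0: load  L6 | P0:S(60), P1:I | bus: BusRd
[24] P1: load  L1 | P0:S(23), P1:S(23) | bus: BusRd,Flush
[25] P1: load  L2 | P0:S(30), P1:S(30) | bus: none
[26] P1: store L1 := 75 | P0:I, P1:M(75) | bus: BusRdX

state = I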